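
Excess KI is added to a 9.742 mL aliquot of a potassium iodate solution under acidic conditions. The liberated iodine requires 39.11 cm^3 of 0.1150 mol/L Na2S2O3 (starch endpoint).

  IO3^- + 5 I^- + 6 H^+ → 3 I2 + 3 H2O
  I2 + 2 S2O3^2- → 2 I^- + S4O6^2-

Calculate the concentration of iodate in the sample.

n(S2O3^2-) = 0.03911 × 0.1150 = 4.498 × 10^-3 mol
n(I2) = n(S2O3^2-)/2 = 2.249 × 10^-3 mol
From the 1:3 ratio, n(IO3^-) in the aliquot = 1/3 × 2.249 × 10^-3 = 7.496 × 10^-4 mol
[IO3^-] = 7.496 × 10^-4 / 0.009742 = 0.07695 mol/L

0.07695 mol/L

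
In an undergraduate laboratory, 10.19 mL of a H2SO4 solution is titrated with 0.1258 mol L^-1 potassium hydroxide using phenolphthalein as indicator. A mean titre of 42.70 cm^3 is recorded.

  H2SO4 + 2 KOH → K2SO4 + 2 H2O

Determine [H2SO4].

n(KOH) = 0.04270 L × 0.1258 mol/L = 5.372 × 10^-3 mol
From the 1:2 mole ratio, n(H2SO4) = 1/2 × 5.372 × 10^-3 = 2.686 × 10^-3 mol
[H2SO4] = 2.686 × 10^-3 mol / 0.01019 L = 0.2636 mol/L

0.2636 mol/L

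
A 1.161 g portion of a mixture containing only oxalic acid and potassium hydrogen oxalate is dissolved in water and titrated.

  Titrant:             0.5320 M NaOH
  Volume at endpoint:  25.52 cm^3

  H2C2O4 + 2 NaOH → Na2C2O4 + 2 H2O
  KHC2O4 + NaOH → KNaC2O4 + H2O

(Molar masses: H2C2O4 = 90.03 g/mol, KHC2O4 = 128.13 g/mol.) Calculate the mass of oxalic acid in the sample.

n(NaOH) = 0.02552 × 0.5320 = 0.01358 mol
Let x = n(H2C2O4), y = n(KHC2O4).
Titrant: 2x + 1y = 0.01358;  mass: 90.03x + 128.13y = 1.161
Solving, x = 3.481 × 10^-3 mol, y = 6.616 × 10^-3 mol
mass of H2C2O4 = 3.481 × 10^-3 × 90.03 = 0.3134 g

0.3134 g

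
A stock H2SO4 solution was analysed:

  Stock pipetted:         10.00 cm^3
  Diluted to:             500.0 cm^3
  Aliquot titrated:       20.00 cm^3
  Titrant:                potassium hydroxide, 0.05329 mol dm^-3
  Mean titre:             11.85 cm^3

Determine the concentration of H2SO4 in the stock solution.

H2SO4 + 2 KOH → K2SO4 + 2 H2O
n(KOH) = 0.01185 × 0.05329 = 6.315 × 10^-4 mol
From the 1:2 ratio, n(H2SO4) in the aliquot = 1/2 × 6.315 × 10^-4 = 3.157 × 10^-4 mol
[H2SO4]_dilute = 3.157 × 10^-4 / 0.02000 = 0.01579 mol/L
Dilution factor = 500.0 / 10.00 = 50.00
[H2SO4]_stock = 0.01579 × 50.00 = 0.7894 mol/L

0.7894 mol/L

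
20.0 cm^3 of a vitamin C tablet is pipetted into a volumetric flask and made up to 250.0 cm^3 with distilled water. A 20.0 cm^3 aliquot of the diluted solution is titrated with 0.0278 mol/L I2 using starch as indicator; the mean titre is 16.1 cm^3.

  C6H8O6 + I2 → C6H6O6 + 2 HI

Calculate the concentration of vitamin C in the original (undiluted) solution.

0.280 mol/L

n(I2) = 0.0161 × 0.0278 = 4.48 × 10^-4 mol
n(C6H8O6) in the aliquot = 4.48 × 10^-4 mol (1:1 ratio)
[C6H8O6]_dilute = 4.48 × 10^-4 / 0.0200 = 0.0224 mol/L
Dilution factor = 250.0 / 20.0 = 12.50
[C6H8O6]_stock = 0.0224 × 12.50 = 0.280 mol/L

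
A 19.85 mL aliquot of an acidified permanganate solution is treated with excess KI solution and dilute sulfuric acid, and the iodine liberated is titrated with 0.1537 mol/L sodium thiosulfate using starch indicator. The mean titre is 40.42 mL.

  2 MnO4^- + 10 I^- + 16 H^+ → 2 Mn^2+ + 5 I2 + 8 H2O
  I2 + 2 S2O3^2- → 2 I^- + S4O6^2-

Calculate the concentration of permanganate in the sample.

n(S2O3^2-) = 0.04042 × 0.1537 = 6.213 × 10^-3 mol
n(I2) = n(S2O3^2-)/2 = 3.106 × 10^-3 mol
From the 2:5 ratio, n(MnO4^-) in the aliquot = 2/5 × 3.106 × 10^-3 = 1.243 × 10^-3 mol
[MnO4^-] = 1.243 × 10^-3 / 0.01985 = 0.06260 mol/L

0.06260 mol/L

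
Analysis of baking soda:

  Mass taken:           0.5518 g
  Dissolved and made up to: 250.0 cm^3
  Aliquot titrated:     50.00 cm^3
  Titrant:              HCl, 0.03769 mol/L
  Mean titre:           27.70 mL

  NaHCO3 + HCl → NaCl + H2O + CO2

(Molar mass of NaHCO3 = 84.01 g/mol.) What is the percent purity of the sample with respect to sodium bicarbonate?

79.47 %

n(HCl) per titration = 0.02770 × 0.03769 = 1.044 × 10^-3 mol
n(NaHCO3) in each aliquot = 1.044 × 10^-3 mol (1:1 ratio)
n(NaHCO3) in the whole flask = 1.044 × 10^-3 × 250.0/50.00 = 5.220 × 10^-3 mol
mass of NaHCO3 = 5.220 × 10^-3 × 84.01 = 0.4385 g
% NaHCO3 = 0.4385 / 0.5518 × 100 = 79.47 %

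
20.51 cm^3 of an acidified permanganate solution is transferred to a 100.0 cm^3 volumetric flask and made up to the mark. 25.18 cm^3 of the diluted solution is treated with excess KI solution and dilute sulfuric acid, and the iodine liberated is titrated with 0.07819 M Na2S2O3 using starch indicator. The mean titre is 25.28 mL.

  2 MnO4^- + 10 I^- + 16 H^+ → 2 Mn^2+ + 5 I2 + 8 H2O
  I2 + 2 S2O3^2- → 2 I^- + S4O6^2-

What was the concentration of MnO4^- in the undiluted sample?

0.07655 M

n(S2O3^2-) = 0.02528 × 0.07819 = 1.977 × 10^-3 mol
n(I2) = n(S2O3^2-)/2 = 9.883 × 10^-4 mol
From the 2:5 ratio, n(MnO4^-) in the aliquot = 2/5 × 9.883 × 10^-4 = 3.953 × 10^-4 mol
[MnO4^-]_dilute = 3.953 × 10^-4 / 0.02518 = 0.01570 mol/L
[MnO4^-]_original = 0.01570 × 100.0/20.51 = 0.07655 mol/L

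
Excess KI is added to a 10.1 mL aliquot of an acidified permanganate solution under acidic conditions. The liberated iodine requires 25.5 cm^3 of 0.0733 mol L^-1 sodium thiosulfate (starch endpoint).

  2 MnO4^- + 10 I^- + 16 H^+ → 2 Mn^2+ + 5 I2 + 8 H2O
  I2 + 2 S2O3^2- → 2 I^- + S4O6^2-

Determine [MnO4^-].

n(S2O3^2-) = 0.0255 × 0.0733 = 1.87 × 10^-3 mol
n(I2) = n(S2O3^2-)/2 = 9.35 × 10^-4 mol
From the 2:5 ratio, n(MnO4^-) in the aliquot = 2/5 × 9.35 × 10^-4 = 3.74 × 10^-4 mol
[MnO4^-] = 3.74 × 10^-4 / 0.0101 = 0.0370 mol/L

0.0370 mol/L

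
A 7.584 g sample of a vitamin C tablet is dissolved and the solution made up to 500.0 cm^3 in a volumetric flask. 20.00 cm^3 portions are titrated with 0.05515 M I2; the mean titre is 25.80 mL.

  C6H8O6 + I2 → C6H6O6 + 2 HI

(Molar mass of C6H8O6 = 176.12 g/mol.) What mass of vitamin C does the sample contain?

n(I2) per titration = 0.02580 × 0.05515 = 1.423 × 10^-3 mol
n(C6H8O6) in each aliquot = 1.423 × 10^-3 mol (1:1 ratio)
n(C6H8O6) in the whole flask = 1.423 × 10^-3 × 500.0/20.00 = 0.03557 mol
mass of C6H8O6 = 0.03557 × 176.12 = 6.265 g

6.265 g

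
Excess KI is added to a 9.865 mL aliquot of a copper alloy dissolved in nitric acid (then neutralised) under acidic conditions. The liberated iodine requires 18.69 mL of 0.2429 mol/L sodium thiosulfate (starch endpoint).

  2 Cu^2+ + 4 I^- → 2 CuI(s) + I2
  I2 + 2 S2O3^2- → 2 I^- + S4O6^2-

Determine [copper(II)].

0.4602 mol/L

n(S2O3^2-) = 0.01869 × 0.2429 = 4.540 × 10^-3 mol
n(I2) = n(S2O3^2-)/2 = 2.270 × 10^-3 mol
From the 2:1 ratio, n(Cu2+) in the aliquot = 2/1 × 2.270 × 10^-3 = 4.540 × 10^-3 mol
[Cu2+] = 4.540 × 10^-3 / 0.009865 = 0.4602 mol/L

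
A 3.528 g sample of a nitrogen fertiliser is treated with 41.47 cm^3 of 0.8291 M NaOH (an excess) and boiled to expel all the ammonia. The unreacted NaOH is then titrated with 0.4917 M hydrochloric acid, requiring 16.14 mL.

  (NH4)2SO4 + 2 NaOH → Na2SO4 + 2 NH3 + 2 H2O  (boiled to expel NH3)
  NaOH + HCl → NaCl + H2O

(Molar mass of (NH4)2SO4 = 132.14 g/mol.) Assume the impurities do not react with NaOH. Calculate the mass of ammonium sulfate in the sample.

1.747 g

n(NaOH) added = 0.04147 × 0.8291 = 0.03438 mol
n(HCl) used in back-titration = 0.01614 × 0.4917 = 7.936 × 10^-3 mol
n(NaOH) left over = 7.936 × 10^-3 mol (1:1 ratio)
n(NaOH) consumed by analyte = 0.03438 − 7.936 × 10^-3 = 0.02645 mol
From the 1:2 ratio, n((NH4)2SO4) = 1/2 × 0.02645 = 0.01322 mol
mass of (NH4)2SO4 = 0.01322 × 132.14 = 1.747 g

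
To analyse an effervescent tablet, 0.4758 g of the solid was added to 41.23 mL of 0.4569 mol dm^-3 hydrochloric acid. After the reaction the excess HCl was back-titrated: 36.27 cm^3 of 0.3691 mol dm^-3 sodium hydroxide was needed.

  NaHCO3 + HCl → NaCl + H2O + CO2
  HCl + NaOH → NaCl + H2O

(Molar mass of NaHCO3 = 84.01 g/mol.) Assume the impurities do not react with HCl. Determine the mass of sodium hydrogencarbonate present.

0.4579 g

n(HCl) added = 0.04123 × 0.4569 = 0.01884 mol
n(NaOH) used in back-titration = 0.03627 × 0.3691 = 0.01339 mol
n(HCl) left over = 0.01339 mol (1:1 ratio)
n(HCl) consumed by analyte = 0.01884 − 0.01339 = 5.451 × 10^-3 mol
n(NaHCO3) = 5.451 × 10^-3 mol (1:1 ratio)
mass of NaHCO3 = 5.451 × 10^-3 × 84.01 = 0.4579 g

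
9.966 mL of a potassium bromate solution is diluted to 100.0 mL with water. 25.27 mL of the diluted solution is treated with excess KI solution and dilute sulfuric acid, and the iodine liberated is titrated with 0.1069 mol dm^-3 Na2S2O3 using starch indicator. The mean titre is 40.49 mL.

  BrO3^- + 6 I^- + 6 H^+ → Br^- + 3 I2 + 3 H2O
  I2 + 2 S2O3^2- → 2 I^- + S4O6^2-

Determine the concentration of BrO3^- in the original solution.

n(S2O3^2-) = 0.04049 × 0.1069 = 4.328 × 10^-3 mol
n(I2) = n(S2O3^2-)/2 = 2.164 × 10^-3 mol
From the 1:3 ratio, n(BrO3^-) in the aliquot = 1/3 × 2.164 × 10^-3 = 7.214 × 10^-4 mol
[BrO3^-]_dilute = 7.214 × 10^-4 / 0.02527 = 0.02855 mol/L
[BrO3^-]_original = 0.02855 × 100.0/9.966 = 0.2864 mol/L

0.2864 mol/L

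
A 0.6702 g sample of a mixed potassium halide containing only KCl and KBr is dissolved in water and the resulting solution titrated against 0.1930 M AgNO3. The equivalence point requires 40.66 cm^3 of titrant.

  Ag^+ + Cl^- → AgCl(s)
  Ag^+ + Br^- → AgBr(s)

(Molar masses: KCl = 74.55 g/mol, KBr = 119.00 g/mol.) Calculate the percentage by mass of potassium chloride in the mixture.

n(AgNO3) = 0.04066 × 0.1930 = 7.847 × 10^-3 mol
Let x = n(KCl), y = n(KBr).
Titrant: 1x + 1y = 7.847 × 10^-3;  mass: 74.55x + 119.00y = 0.6702
Solving, x = 5.931 × 10^-3 mol, y = 1.916 × 10^-3 mol
mass of KCl = 5.931 × 10^-3 × 74.55 = 0.4422 g
% KCl = 0.4422 / 0.6702 × 100 = 65.98 %

65.98 %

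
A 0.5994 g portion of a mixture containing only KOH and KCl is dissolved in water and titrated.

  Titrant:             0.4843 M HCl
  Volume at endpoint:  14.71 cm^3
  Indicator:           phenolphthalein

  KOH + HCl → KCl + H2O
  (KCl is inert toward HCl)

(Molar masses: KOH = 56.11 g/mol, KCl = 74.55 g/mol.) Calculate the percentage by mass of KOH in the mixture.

66.69 %

n(HCl) = 0.01471 × 0.4843 = 7.124 × 10^-3 mol
Let x = n(KOH), y = n(KCl).
Titrant: 1x = 7.124 × 10^-3;  mass: 56.11x + 74.55y = 0.5994
Solving, x = 7.124 × 10^-3 mol, y = 2.678 × 10^-3 mol
mass of KOH = 7.124 × 10^-3 × 56.11 = 0.3997 g
% KOH = 0.3997 / 0.5994 × 100 = 66.69 %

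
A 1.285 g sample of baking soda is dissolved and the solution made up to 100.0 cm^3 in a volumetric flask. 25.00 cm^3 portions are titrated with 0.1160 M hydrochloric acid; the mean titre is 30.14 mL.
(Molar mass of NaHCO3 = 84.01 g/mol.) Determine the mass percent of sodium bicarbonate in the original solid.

91.43 %

NaHCO3 + HCl → NaCl + H2O + CO2
n(HCl) per titration = 0.03014 × 0.1160 = 3.496 × 10^-3 mol
n(NaHCO3) in each aliquot = 3.496 × 10^-3 mol (1:1 ratio)
n(NaHCO3) in the whole flask = 3.496 × 10^-3 × 100.0/25.00 = 0.01398 mol
mass of NaHCO3 = 0.01398 × 84.01 = 1.175 g
% NaHCO3 = 1.175 / 1.285 × 100 = 91.43 %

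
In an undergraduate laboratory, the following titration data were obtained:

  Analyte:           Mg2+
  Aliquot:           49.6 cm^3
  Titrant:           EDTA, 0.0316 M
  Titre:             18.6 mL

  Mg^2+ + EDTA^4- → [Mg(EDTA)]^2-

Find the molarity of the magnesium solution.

n(EDTA) = 0.0186 L × 0.0316 mol/L = 5.88 × 10^-4 mol
n(Mg2+) = 5.88 × 10^-4 mol (1:1 mole ratio)
[Mg2+] = 5.88 × 10^-4 mol / 0.0496 L = 0.0119 mol/L

0.0119 M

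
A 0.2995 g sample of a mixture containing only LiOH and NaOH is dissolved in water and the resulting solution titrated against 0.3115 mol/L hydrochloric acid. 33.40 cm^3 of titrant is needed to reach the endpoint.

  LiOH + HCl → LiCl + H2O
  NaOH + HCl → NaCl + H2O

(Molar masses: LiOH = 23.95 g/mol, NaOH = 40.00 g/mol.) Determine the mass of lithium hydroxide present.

n(HCl) = 0.03340 × 0.3115 = 0.01040 mol
Let x = n(LiOH), y = n(NaOH).
Titrant: 1x + 1y = 0.01040;  mass: 23.95x + 40.00y = 0.2995
Solving, x = 7.269 × 10^-3 mol, y = 3.135 × 10^-3 mol
mass of LiOH = 7.269 × 10^-3 × 23.95 = 0.1741 g

0.1741 g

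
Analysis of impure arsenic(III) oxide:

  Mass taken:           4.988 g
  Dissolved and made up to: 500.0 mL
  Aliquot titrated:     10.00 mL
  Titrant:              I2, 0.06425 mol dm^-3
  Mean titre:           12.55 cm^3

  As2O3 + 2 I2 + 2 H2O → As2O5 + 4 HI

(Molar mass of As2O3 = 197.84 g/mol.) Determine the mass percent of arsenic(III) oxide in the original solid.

79.95 %

n(I2) per titration = 0.01255 × 0.06425 = 8.063 × 10^-4 mol
From the 1:2 ratio, n(As2O3) in each aliquot = 1/2 × 8.063 × 10^-4 = 4.032 × 10^-4 mol
n(As2O3) in the whole flask = 4.032 × 10^-4 × 500.0/10.00 = 0.02016 mol
mass of As2O3 = 0.02016 × 197.84 = 3.988 g
% As2O3 = 3.988 / 4.988 × 100 = 79.95 %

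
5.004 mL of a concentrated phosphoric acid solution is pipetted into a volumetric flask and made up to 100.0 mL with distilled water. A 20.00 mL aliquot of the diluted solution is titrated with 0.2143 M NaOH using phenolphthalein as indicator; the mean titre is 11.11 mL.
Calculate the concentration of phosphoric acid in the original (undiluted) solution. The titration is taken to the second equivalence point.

1.189 M

H3PO4 + 2 NaOH → Na2HPO4 + 2 H2O
n(NaOH) = 0.01111 × 0.2143 = 2.381 × 10^-3 mol
From the 1:2 ratio, n(H3PO4) in the aliquot = 1/2 × 2.381 × 10^-3 = 1.190 × 10^-3 mol
[H3PO4]_dilute = 1.190 × 10^-3 / 0.02000 = 0.05952 mol/L
Dilution factor = 100.0 / 5.004 = 19.98
[H3PO4]_stock = 0.05952 × 19.98 = 1.189 mol/L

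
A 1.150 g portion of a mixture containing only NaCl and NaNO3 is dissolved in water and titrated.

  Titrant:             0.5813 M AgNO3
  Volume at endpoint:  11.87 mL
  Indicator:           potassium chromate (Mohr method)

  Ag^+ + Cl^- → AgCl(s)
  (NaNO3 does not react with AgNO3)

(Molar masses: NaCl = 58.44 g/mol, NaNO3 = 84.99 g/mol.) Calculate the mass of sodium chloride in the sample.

0.4032 g

n(AgNO3) = 0.01187 × 0.5813 = 6.900 × 10^-3 mol
Let x = n(NaCl), y = n(NaNO3).
Titrant: 1x = 6.900 × 10^-3;  mass: 58.44x + 84.99y = 1.150
Solving, x = 6.900 × 10^-3 mol, y = 8.786 × 10^-3 mol
mass of NaCl = 6.900 × 10^-3 × 58.44 = 0.4032 g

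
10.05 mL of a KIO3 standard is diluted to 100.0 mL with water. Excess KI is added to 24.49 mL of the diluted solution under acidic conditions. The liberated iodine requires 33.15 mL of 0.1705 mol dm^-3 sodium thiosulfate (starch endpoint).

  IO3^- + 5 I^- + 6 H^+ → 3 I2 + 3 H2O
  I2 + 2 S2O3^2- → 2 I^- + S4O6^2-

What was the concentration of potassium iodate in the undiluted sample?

n(S2O3^2-) = 0.03315 × 0.1705 = 5.652 × 10^-3 mol
n(I2) = n(S2O3^2-)/2 = 2.826 × 10^-3 mol
From the 1:3 ratio, n(IO3^-) in the aliquot = 1/3 × 2.826 × 10^-3 = 9.420 × 10^-4 mol
[IO3^-]_dilute = 9.420 × 10^-4 / 0.02449 = 0.03847 mol/L
[IO3^-]_original = 0.03847 × 100.0/10.05 = 0.3827 mol/L

0.3827 mol/L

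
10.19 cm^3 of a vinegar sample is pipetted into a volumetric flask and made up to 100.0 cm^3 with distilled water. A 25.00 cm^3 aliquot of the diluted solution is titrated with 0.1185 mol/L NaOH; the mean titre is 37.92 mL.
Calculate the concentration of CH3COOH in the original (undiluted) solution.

1.764 mol/L

CH3COOH + NaOH → CH3COONa + H2O
n(NaOH) = 0.03792 × 0.1185 = 4.494 × 10^-3 mol
n(CH3COOH) in the aliquot = 4.494 × 10^-3 mol (1:1 ratio)
[CH3COOH]_dilute = 4.494 × 10^-3 / 0.02500 = 0.1797 mol/L
Dilution factor = 100.0 / 10.19 = 9.814
[CH3COOH]_stock = 0.1797 × 9.814 = 1.764 mol/L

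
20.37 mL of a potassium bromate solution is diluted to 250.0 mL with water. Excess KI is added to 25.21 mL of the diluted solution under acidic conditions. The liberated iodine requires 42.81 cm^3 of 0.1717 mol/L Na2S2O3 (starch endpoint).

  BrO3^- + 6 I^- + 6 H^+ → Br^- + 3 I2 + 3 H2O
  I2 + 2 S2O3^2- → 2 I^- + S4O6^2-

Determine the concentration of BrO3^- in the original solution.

n(S2O3^2-) = 0.04281 × 0.1717 = 7.350 × 10^-3 mol
n(I2) = n(S2O3^2-)/2 = 3.675 × 10^-3 mol
From the 1:3 ratio, n(BrO3^-) in the aliquot = 1/3 × 3.675 × 10^-3 = 1.225 × 10^-3 mol
[BrO3^-]_dilute = 1.225 × 10^-3 / 0.02521 = 0.04859 mol/L
[BrO3^-]_original = 0.04859 × 250.0/20.37 = 0.5964 mol/L

0.5964 mol/L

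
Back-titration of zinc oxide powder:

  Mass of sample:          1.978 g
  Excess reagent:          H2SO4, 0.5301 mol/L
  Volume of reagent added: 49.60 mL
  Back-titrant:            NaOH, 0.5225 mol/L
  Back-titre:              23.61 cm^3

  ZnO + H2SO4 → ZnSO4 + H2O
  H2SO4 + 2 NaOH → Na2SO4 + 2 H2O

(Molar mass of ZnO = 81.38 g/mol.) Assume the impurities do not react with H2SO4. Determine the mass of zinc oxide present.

n(H2SO4) added = 0.04960 × 0.5301 = 0.02629 mol
n(NaOH) used in back-titration = 0.02361 × 0.5225 = 0.01234 mol
From the 1:2 ratio, n(H2SO4) left over = 1/2 × 0.01234 = 6.168 × 10^-3 mol
n(H2SO4) consumed by analyte = 0.02629 − 6.168 × 10^-3 = 0.02012 mol
n(ZnO) = 0.02012 mol (1:1 ratio)
mass of ZnO = 0.02012 × 81.38 = 1.638 g

1.638 g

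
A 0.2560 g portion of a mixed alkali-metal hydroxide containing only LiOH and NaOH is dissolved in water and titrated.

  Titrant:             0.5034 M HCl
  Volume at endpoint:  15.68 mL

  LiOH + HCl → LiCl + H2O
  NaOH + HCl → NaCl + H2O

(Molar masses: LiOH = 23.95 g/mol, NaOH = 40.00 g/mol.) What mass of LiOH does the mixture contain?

0.08913 g

n(HCl) = 0.01568 × 0.5034 = 7.893 × 10^-3 mol
Let x = n(LiOH), y = n(NaOH).
Titrant: 1x + 1y = 7.893 × 10^-3;  mass: 23.95x + 40.00y = 0.2560
Solving, x = 3.722 × 10^-3 mol, y = 4.172 × 10^-3 mol
mass of LiOH = 3.722 × 10^-3 × 23.95 = 0.08913 g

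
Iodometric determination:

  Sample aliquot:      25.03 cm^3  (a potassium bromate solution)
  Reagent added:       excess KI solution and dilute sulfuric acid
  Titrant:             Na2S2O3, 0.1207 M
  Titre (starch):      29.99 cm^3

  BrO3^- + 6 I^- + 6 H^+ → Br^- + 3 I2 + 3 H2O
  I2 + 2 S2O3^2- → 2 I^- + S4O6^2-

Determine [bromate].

0.02410 M

n(S2O3^2-) = 0.02999 × 0.1207 = 3.620 × 10^-3 mol
n(I2) = n(S2O3^2-)/2 = 1.810 × 10^-3 mol
From the 1:3 ratio, n(BrO3^-) in the aliquot = 1/3 × 1.810 × 10^-3 = 6.033 × 10^-4 mol
[BrO3^-] = 6.033 × 10^-4 / 0.02503 = 0.02410 mol/L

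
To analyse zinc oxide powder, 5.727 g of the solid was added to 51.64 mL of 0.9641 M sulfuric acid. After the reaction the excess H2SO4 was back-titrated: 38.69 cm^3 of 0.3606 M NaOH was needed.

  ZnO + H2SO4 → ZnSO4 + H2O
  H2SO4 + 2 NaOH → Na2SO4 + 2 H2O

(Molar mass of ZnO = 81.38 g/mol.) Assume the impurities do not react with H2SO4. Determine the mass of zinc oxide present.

3.484 g

n(H2SO4) added = 0.05164 × 0.9641 = 0.04979 mol
n(NaOH) used in back-titration = 0.03869 × 0.3606 = 0.01395 mol
From the 1:2 ratio, n(H2SO4) left over = 1/2 × 0.01395 = 6.976 × 10^-3 mol
n(H2SO4) consumed by analyte = 0.04979 − 6.976 × 10^-3 = 0.04281 mol
n(ZnO) = 0.04281 mol (1:1 ratio)
mass of ZnO = 0.04281 × 81.38 = 3.484 g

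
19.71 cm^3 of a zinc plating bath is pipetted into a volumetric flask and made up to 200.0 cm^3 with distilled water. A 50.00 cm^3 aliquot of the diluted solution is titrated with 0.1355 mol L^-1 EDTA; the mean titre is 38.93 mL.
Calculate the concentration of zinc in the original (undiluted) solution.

Zn^2+ + EDTA^4- → [Zn(EDTA)]^2-
n(EDTA) = 0.03893 × 0.1355 = 5.275 × 10^-3 mol
n(Zn2+) in the aliquot = 5.275 × 10^-3 mol (1:1 ratio)
[Zn2+]_dilute = 5.275 × 10^-3 / 0.05000 = 0.1055 mol/L
Dilution factor = 200.0 / 19.71 = 10.15
[Zn2+]_stock = 0.1055 × 10.15 = 1.071 mol/L

1.071 mol/L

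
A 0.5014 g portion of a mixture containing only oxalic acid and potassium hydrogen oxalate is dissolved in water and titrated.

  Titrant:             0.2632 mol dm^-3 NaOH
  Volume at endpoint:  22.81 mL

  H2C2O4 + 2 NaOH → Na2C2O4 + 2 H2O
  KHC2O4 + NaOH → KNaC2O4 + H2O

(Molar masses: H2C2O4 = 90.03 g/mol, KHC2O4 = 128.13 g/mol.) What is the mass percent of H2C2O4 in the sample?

28.93 %

n(NaOH) = 0.02281 × 0.2632 = 6.004 × 10^-3 mol
Let x = n(H2C2O4), y = n(KHC2O4).
Titrant: 2x + 1y = 6.004 × 10^-3;  mass: 90.03x + 128.13y = 0.5014
Solving, x = 1.611 × 10^-3 mol, y = 2.781 × 10^-3 mol
mass of H2C2O4 = 1.611 × 10^-3 × 90.03 = 0.1451 g
% H2C2O4 = 0.1451 / 0.5014 × 100 = 28.93 %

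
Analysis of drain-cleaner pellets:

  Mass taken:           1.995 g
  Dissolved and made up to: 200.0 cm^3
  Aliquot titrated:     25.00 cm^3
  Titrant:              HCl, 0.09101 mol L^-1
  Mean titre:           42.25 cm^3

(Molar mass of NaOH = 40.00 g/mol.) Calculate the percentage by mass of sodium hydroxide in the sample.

NaOH + HCl → NaCl + H2O
n(HCl) per titration = 0.04225 × 0.09101 = 3.845 × 10^-3 mol
n(NaOH) in each aliquot = 3.845 × 10^-3 mol (1:1 ratio)
n(NaOH) in the whole flask = 3.845 × 10^-3 × 200.0/25.00 = 0.03076 mol
mass of NaOH = 0.03076 × 40.00 = 1.230 g
% NaOH = 1.230 / 1.995 × 100 = 61.68 %

61.68 %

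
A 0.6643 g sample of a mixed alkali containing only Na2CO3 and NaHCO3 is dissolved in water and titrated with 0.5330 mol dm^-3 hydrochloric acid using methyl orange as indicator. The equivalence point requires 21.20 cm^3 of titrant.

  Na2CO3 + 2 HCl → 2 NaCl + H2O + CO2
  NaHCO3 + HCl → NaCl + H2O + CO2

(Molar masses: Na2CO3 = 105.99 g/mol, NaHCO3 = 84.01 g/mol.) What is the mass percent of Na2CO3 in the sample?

n(HCl) = 0.02120 × 0.5330 = 0.01130 mol
Let x = n(Na2CO3), y = n(NaHCO3).
Titrant: 2x + 1y = 0.01130;  mass: 105.99x + 84.01y = 0.6643
Solving, x = 4.594 × 10^-3 mol, y = 2.111 × 10^-3 mol
mass of Na2CO3 = 4.594 × 10^-3 × 105.99 = 0.4869 g
% Na2CO3 = 0.4869 / 0.6643 × 100 = 73.30 %

73.30 %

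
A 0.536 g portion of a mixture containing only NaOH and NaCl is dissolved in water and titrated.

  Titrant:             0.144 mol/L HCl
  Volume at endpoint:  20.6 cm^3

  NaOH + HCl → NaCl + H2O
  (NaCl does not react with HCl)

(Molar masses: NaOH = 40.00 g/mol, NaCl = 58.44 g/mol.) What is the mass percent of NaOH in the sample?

22.1 %

n(HCl) = 0.0206 × 0.144 = 2.97 × 10^-3 mol
Let x = n(NaOH), y = n(NaCl).
Titrant: 1x = 2.97 × 10^-3;  mass: 40.00x + 58.44y = 0.536
Solving, x = 2.97 × 10^-3 mol, y = 7.14 × 10^-3 mol
mass of NaOH = 2.97 × 10^-3 × 40.00 = 0.119 g
% NaOH = 0.119 / 0.536 × 100 = 22.1 %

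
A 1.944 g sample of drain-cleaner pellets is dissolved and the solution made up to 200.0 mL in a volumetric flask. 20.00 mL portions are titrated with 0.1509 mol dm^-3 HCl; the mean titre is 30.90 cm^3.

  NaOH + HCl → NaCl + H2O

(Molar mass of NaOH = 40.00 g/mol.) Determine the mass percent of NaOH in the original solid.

95.94 %

n(HCl) per titration = 0.03090 × 0.1509 = 4.663 × 10^-3 mol
n(NaOH) in each aliquot = 4.663 × 10^-3 mol (1:1 ratio)
n(NaOH) in the whole flask = 4.663 × 10^-3 × 200.0/20.00 = 0.04663 mol
mass of NaOH = 0.04663 × 40.00 = 1.865 g
% NaOH = 1.865 / 1.944 × 100 = 95.94 %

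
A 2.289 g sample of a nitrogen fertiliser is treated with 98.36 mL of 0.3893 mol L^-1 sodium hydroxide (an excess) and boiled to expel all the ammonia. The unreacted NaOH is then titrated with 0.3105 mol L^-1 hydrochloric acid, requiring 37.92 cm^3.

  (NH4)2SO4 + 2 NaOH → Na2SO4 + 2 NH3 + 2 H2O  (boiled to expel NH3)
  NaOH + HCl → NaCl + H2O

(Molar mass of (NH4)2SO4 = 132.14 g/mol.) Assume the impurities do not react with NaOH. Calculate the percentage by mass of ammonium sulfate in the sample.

76.54 %

n(NaOH) added = 0.09836 × 0.3893 = 0.03829 mol
n(HCl) used in back-titration = 0.03792 × 0.3105 = 0.01177 mol
n(NaOH) left over = 0.01177 mol (1:1 ratio)
n(NaOH) consumed by analyte = 0.03829 − 0.01177 = 0.02652 mol
From the 1:2 ratio, n((NH4)2SO4) = 1/2 × 0.02652 = 0.01326 mol
mass of (NH4)2SO4 = 0.01326 × 132.14 = 1.752 g
% (NH4)2SO4 = 1.752 / 2.289 × 100 = 76.54 %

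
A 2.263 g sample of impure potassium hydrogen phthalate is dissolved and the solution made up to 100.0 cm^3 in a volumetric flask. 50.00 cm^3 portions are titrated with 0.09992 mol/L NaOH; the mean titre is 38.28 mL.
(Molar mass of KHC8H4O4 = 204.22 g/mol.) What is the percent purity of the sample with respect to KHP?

69.03 %

KHC8H4O4 + NaOH → KNaC8H4O4 + H2O
n(NaOH) per titration = 0.03828 × 0.09992 = 3.825 × 10^-3 mol
n(KHC8H4O4) in each aliquot = 3.825 × 10^-3 mol (1:1 ratio)
n(KHC8H4O4) in the whole flask = 3.825 × 10^-3 × 100.0/50.00 = 7.650 × 10^-3 mol
mass of KHC8H4O4 = 7.650 × 10^-3 × 204.22 = 1.562 g
% KHC8H4O4 = 1.562 / 2.263 × 100 = 69.03 %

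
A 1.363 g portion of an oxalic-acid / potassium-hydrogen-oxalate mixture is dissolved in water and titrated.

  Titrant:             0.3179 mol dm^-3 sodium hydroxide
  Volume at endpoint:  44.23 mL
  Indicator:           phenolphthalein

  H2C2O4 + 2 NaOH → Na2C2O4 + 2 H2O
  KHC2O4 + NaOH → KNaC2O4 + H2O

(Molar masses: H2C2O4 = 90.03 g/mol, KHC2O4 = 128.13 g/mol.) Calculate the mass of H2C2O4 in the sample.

0.2375 g

n(NaOH) = 0.04423 × 0.3179 = 0.01406 mol
Let x = n(H2C2O4), y = n(KHC2O4).
Titrant: 2x + 1y = 0.01406;  mass: 90.03x + 128.13y = 1.363
Solving, x = 2.639 × 10^-3 mol, y = 8.784 × 10^-3 mol
mass of H2C2O4 = 2.639 × 10^-3 × 90.03 = 0.2375 g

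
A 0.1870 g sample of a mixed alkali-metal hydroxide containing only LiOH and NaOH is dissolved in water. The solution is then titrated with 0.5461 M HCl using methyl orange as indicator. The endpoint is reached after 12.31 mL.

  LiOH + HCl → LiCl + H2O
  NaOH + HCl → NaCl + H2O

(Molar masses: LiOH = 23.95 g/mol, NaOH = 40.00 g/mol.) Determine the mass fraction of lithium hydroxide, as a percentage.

n(HCl) = 0.01231 × 0.5461 = 6.722 × 10^-3 mol
Let x = n(LiOH), y = n(NaOH).
Titrant: 1x + 1y = 6.722 × 10^-3;  mass: 23.95x + 40.00y = 0.1870
Solving, x = 5.103 × 10^-3 mol, y = 1.620 × 10^-3 mol
mass of LiOH = 5.103 × 10^-3 × 23.95 = 0.1222 g
% LiOH = 0.1222 / 0.1870 × 100 = 65.35 %

65.35 %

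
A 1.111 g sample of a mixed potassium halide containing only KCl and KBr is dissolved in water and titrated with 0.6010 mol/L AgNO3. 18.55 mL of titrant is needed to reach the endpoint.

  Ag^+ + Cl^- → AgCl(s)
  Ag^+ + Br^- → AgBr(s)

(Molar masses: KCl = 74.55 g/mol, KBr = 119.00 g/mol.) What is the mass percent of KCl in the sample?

32.56 %

n(AgNO3) = 0.01855 × 0.6010 = 0.01115 mol
Let x = n(KCl), y = n(KBr).
Titrant: 1x + 1y = 0.01115;  mass: 74.55x + 119.00y = 1.111
Solving, x = 4.852 × 10^-3 mol, y = 6.296 × 10^-3 mol
mass of KCl = 4.852 × 10^-3 × 74.55 = 0.3617 g
% KCl = 0.3617 / 1.111 × 100 = 32.56 %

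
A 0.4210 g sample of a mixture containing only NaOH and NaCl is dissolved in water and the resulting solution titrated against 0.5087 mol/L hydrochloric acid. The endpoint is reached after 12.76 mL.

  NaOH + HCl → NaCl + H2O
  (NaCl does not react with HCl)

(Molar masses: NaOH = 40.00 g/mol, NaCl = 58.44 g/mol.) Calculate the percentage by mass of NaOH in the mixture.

61.67 %

n(HCl) = 0.01276 × 0.5087 = 6.491 × 10^-3 mol
Let x = n(NaOH), y = n(NaCl).
Titrant: 1x = 6.491 × 10^-3;  mass: 40.00x + 58.44y = 0.4210
Solving, x = 6.491 × 10^-3 mol, y = 2.761 × 10^-3 mol
mass of NaOH = 6.491 × 10^-3 × 40.00 = 0.2596 g
% NaOH = 0.2596 / 0.4210 × 100 = 61.67 %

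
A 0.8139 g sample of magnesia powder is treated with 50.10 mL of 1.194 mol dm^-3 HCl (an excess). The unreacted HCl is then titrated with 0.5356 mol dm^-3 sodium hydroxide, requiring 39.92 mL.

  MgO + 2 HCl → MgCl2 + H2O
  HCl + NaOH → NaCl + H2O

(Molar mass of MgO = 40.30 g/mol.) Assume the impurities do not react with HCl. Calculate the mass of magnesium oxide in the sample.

0.7745 g

n(HCl) added = 0.05010 × 1.194 = 0.05982 mol
n(NaOH) used in back-titration = 0.03992 × 0.5356 = 0.02138 mol
n(HCl) left over = 0.02138 mol (1:1 ratio)
n(HCl) consumed by analyte = 0.05982 − 0.02138 = 0.03844 mol
From the 1:2 ratio, n(MgO) = 1/2 × 0.03844 = 0.01922 mol
mass of MgO = 0.01922 × 40.30 = 0.7745 g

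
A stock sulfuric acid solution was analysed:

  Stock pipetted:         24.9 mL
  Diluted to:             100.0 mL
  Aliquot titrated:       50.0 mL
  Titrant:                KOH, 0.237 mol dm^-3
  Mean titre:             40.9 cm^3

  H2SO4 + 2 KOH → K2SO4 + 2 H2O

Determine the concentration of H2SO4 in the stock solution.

n(KOH) = 0.0409 × 0.237 = 9.69 × 10^-3 mol
From the 1:2 ratio, n(H2SO4) in the aliquot = 1/2 × 9.69 × 10^-3 = 4.85 × 10^-3 mol
[H2SO4]_dilute = 4.85 × 10^-3 / 0.0500 = 0.0969 mol/L
Dilution factor = 100.0 / 24.9 = 4.016
[H2SO4]_stock = 0.0969 × 4.016 = 0.389 mol/L

0.389 mol/L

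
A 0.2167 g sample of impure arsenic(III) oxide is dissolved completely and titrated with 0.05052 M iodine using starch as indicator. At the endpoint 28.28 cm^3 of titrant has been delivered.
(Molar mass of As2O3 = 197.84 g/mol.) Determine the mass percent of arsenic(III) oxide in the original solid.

As2O3 + 2 I2 + 2 H2O → As2O5 + 4 HI
n(I2) = 0.02828 L × 0.05052 mol/L = 1.429 × 10^-3 mol
From the 1:2 ratio, n(As2O3) = 1/2 × 1.429 × 10^-3 = 7.144 × 10^-4 mol
mass of As2O3 = 7.144 × 10^-4 × 197.84 g/mol = 0.1413 g
% As2O3 = 0.1413 / 0.2167 × 100 = 65.22 %

65.22 %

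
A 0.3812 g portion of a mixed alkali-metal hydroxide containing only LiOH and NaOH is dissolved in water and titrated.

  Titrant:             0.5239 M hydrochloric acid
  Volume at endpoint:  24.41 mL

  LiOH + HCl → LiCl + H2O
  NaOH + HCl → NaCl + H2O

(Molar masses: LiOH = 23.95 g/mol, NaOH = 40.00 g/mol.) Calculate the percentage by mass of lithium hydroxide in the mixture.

51.02 %

n(HCl) = 0.02441 × 0.5239 = 0.01279 mol
Let x = n(LiOH), y = n(NaOH).
Titrant: 1x + 1y = 0.01279;  mass: 23.95x + 40.00y = 0.3812
Solving, x = 8.121 × 10^-3 mol, y = 4.668 × 10^-3 mol
mass of LiOH = 8.121 × 10^-3 × 23.95 = 0.1945 g
% LiOH = 0.1945 / 0.3812 × 100 = 51.02 %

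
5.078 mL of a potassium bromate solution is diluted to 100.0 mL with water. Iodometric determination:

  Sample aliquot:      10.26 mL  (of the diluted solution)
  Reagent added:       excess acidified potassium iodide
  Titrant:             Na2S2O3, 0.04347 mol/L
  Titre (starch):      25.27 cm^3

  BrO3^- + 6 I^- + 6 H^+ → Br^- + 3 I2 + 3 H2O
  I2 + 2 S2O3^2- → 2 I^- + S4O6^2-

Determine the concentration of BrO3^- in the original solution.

n(S2O3^2-) = 0.02527 × 0.04347 = 1.098 × 10^-3 mol
n(I2) = n(S2O3^2-)/2 = 5.492 × 10^-4 mol
From the 1:3 ratio, n(BrO3^-) in the aliquot = 1/3 × 5.492 × 10^-4 = 1.831 × 10^-4 mol
[BrO3^-]_dilute = 1.831 × 10^-4 / 0.01026 = 0.01784 mol/L
[BrO3^-]_original = 0.01784 × 100.0/5.078 = 0.3514 mol/L

0.3514 mol/L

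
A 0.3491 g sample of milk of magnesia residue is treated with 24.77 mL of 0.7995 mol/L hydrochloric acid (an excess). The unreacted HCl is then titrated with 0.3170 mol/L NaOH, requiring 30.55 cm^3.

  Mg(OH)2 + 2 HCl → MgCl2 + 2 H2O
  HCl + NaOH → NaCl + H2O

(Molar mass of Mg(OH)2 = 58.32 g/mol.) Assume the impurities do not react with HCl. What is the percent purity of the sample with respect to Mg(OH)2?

84.53 %

n(HCl) added = 0.02477 × 0.7995 = 0.01980 mol
n(NaOH) used in back-titration = 0.03055 × 0.3170 = 9.684 × 10^-3 mol
n(HCl) left over = 9.684 × 10^-3 mol (1:1 ratio)
n(HCl) consumed by analyte = 0.01980 − 9.684 × 10^-3 = 0.01012 mol
From the 1:2 ratio, n(Mg(OH)2) = 1/2 × 0.01012 = 5.060 × 10^-3 mol
mass of Mg(OH)2 = 5.060 × 10^-3 × 58.32 = 0.2951 g
% Mg(OH)2 = 0.2951 / 0.3491 × 100 = 84.53 %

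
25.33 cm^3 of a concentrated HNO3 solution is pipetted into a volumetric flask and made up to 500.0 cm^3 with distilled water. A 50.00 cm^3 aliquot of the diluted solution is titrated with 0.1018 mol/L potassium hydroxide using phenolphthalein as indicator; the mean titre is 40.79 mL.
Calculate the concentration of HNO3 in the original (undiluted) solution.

1.639 mol/L

HNO3 + KOH → KNO3 + H2O
n(KOH) = 0.04079 × 0.1018 = 4.152 × 10^-3 mol
n(HNO3) in the aliquot = 4.152 × 10^-3 mol (1:1 ratio)
[HNO3]_dilute = 4.152 × 10^-3 / 0.05000 = 0.08305 mol/L
Dilution factor = 500.0 / 25.33 = 19.74
[HNO3]_stock = 0.08305 × 19.74 = 1.639 mol/L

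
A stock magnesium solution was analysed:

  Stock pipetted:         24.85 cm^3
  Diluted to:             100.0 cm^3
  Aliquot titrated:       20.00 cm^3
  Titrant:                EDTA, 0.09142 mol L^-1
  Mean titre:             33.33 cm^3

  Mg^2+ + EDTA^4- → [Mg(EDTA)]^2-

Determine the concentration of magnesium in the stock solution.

n(EDTA) = 0.03333 × 0.09142 = 3.047 × 10^-3 mol
n(Mg2+) in the aliquot = 3.047 × 10^-3 mol (1:1 ratio)
[Mg2+]_dilute = 3.047 × 10^-3 / 0.02000 = 0.1524 mol/L
Dilution factor = 100.0 / 24.85 = 4.024
[Mg2+]_stock = 0.1524 × 4.024 = 0.6131 mol/L

0.6131 mol/L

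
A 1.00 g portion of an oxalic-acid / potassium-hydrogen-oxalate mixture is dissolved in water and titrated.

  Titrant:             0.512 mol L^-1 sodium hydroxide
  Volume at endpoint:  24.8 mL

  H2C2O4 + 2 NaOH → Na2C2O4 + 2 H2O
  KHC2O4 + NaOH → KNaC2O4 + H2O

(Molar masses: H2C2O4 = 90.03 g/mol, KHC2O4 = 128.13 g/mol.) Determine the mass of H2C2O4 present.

n(NaOH) = 0.0248 × 0.512 = 0.0127 mol
Let x = n(H2C2O4), y = n(KHC2O4).
Titrant: 2x + 1y = 0.0127;  mass: 90.03x + 128.13y = 1.00
Solving, x = 3.77 × 10^-3 mol, y = 5.15 × 10^-3 mol
mass of H2C2O4 = 3.77 × 10^-3 × 90.03 = 0.340 g

0.340 g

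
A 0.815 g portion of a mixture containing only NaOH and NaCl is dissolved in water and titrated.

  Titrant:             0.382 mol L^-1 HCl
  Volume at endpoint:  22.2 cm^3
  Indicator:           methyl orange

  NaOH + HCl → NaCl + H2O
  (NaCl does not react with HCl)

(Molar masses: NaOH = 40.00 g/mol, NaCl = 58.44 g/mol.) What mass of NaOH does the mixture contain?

0.339 g

n(HCl) = 0.0222 × 0.382 = 8.48 × 10^-3 mol
Let x = n(NaOH), y = n(NaCl).
Titrant: 1x = 8.48 × 10^-3;  mass: 40.00x + 58.44y = 0.815
Solving, x = 8.48 × 10^-3 mol, y = 8.14 × 10^-3 mol
mass of NaOH = 8.48 × 10^-3 × 40.00 = 0.339 g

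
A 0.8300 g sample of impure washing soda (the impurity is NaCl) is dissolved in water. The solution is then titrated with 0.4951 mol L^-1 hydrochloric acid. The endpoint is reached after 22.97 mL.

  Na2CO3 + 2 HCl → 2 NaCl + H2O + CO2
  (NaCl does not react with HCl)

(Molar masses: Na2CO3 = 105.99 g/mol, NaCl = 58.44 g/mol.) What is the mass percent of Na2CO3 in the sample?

n(HCl) = 0.02297 × 0.4951 = 0.01137 mol
Let x = n(Na2CO3), y = n(NaCl).
Titrant: 2x = 0.01137;  mass: 105.99x + 58.44y = 0.8300
Solving, x = 5.686 × 10^-3 mol, y = 3.890 × 10^-3 mol
mass of Na2CO3 = 5.686 × 10^-3 × 105.99 = 0.6027 g
% Na2CO3 = 0.6027 / 0.8300 × 100 = 72.61 %

72.61 %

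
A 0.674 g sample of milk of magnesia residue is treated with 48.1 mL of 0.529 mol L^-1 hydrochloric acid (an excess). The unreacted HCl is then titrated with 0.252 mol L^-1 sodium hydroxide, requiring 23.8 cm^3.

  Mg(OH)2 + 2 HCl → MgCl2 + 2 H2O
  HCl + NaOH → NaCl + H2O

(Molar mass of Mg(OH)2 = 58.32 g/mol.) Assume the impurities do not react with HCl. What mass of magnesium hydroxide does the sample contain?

n(HCl) added = 0.0481 × 0.529 = 0.0254 mol
n(NaOH) used in back-titration = 0.0238 × 0.252 = 6.00 × 10^-3 mol
n(HCl) left over = 6.00 × 10^-3 mol (1:1 ratio)
n(HCl) consumed by analyte = 0.0254 − 6.00 × 10^-3 = 0.0194 mol
From the 1:2 ratio, n(Mg(OH)2) = 1/2 × 0.0194 = 9.72 × 10^-3 mol
mass of Mg(OH)2 = 9.72 × 10^-3 × 58.32 = 0.567 g

0.567 g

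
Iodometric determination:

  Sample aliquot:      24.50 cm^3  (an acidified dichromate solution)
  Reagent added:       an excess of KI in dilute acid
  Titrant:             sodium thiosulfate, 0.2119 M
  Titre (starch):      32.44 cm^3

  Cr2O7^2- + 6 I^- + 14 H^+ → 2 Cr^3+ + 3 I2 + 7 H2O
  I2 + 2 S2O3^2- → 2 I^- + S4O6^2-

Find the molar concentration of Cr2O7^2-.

0.04676 M

n(S2O3^2-) = 0.03244 × 0.2119 = 6.874 × 10^-3 mol
n(I2) = n(S2O3^2-)/2 = 3.437 × 10^-3 mol
From the 1:3 ratio, n(Cr2O7^2-) in the aliquot = 1/3 × 3.437 × 10^-3 = 1.146 × 10^-3 mol
[Cr2O7^2-] = 1.146 × 10^-3 / 0.02450 = 0.04676 mol/L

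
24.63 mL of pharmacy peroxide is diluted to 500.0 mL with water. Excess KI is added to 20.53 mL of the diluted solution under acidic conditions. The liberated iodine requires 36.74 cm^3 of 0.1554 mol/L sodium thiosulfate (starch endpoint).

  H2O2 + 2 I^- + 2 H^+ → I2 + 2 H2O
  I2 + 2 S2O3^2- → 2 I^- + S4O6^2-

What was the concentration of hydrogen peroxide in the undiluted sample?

2.823 mol/L

n(S2O3^2-) = 0.03674 × 0.1554 = 5.709 × 10^-3 mol
n(I2) = n(S2O3^2-)/2 = 2.855 × 10^-3 mol
n(H2O2) in the aliquot = 2.855 × 10^-3 mol (1:1 ratio)
[H2O2]_dilute = 2.855 × 10^-3 / 0.02053 = 0.1391 mol/L
[H2O2]_original = 0.1391 × 500.0/24.63 = 2.823 mol/L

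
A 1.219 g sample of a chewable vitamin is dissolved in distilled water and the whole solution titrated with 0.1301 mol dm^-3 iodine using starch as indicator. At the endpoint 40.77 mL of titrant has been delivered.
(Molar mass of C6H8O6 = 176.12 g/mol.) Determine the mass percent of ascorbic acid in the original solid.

C6H8O6 + I2 → C6H6O6 + 2 HI
n(I2) = 0.04077 L × 0.1301 mol/L = 5.304 × 10^-3 mol
n(C6H8O6) = 5.304 × 10^-3 mol (1:1 ratio)
mass of C6H8O6 = 5.304 × 10^-3 × 176.12 g/mol = 0.9342 g
% C6H8O6 = 0.9342 / 1.219 × 100 = 76.63 %

76.63 %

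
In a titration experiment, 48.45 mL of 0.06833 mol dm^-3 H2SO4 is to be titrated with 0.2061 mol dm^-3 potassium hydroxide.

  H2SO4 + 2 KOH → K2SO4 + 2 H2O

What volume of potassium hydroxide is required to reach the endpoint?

32.13 mL

n(H2SO4) = 0.04845 L × 0.06833 mol/L = 3.311 × 10^-3 mol
From the 2:1 stoichiometry, n(KOH) = 2/1 × 3.311 × 10^-3 = 6.621 × 10^-3 mol
V(KOH) = 6.621 × 10^-3 mol / 0.2061 mol/L = 0.03213 L = 32.13 mL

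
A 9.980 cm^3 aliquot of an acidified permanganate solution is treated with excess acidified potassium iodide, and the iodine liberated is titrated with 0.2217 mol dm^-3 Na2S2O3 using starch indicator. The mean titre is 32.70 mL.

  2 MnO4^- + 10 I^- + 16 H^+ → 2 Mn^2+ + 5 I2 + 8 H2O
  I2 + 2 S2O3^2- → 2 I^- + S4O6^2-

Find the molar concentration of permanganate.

n(S2O3^2-) = 0.03270 × 0.2217 = 7.250 × 10^-3 mol
n(I2) = n(S2O3^2-)/2 = 3.625 × 10^-3 mol
From the 2:5 ratio, n(MnO4^-) in the aliquot = 2/5 × 3.625 × 10^-3 = 1.450 × 10^-3 mol
[MnO4^-] = 1.450 × 10^-3 / 0.009980 = 0.1453 mol/L

0.1453 mol/L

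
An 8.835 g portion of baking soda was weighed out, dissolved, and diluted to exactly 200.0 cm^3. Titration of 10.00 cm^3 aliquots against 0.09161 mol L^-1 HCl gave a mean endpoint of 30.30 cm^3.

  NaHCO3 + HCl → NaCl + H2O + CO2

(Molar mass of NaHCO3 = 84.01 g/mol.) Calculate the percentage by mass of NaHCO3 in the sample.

n(HCl) per titration = 0.03030 × 0.09161 = 2.776 × 10^-3 mol
n(NaHCO3) in each aliquot = 2.776 × 10^-3 mol (1:1 ratio)
n(NaHCO3) in the whole flask = 2.776 × 10^-3 × 200.0/10.00 = 0.05552 mol
mass of NaHCO3 = 0.05552 × 84.01 = 4.664 g
% NaHCO3 = 4.664 / 8.835 × 100 = 52.79 %

52.79 %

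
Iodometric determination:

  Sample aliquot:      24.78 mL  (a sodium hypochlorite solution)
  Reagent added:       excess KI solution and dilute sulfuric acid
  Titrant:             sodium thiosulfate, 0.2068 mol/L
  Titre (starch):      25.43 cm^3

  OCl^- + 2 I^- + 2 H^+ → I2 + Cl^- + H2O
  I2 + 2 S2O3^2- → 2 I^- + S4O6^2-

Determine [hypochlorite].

n(S2O3^2-) = 0.02543 × 0.2068 = 5.259 × 10^-3 mol
n(I2) = n(S2O3^2-)/2 = 2.629 × 10^-3 mol
n(OCl^-) in the aliquot = 2.629 × 10^-3 mol (1:1 ratio)
[OCl^-] = 2.629 × 10^-3 / 0.02478 = 0.1061 mol/L

0.1061 mol/L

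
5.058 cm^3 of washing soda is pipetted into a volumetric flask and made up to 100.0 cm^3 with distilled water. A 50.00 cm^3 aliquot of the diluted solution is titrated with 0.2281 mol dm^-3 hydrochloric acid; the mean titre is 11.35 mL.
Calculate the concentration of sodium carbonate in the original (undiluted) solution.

0.5118 mol/L

Na2CO3 + 2 HCl → 2 NaCl + H2O + CO2
n(HCl) = 0.01135 × 0.2281 = 2.589 × 10^-3 mol
From the 1:2 ratio, n(Na2CO3) in the aliquot = 1/2 × 2.589 × 10^-3 = 1.294 × 10^-3 mol
[Na2CO3]_dilute = 1.294 × 10^-3 / 0.05000 = 0.02589 mol/L
Dilution factor = 100.0 / 5.058 = 19.77
[Na2CO3]_stock = 0.02589 × 19.77 = 0.5118 mol/L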